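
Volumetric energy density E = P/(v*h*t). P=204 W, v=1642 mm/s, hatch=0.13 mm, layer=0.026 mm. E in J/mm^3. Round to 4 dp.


E = 204 / (1642*0.13*0.026) = 36.757 J/mm^3


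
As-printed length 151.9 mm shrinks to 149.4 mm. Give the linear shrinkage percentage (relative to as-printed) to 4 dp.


Shrinkage = ((151.9-149.4)/151.9)*100 = 1.6458 %


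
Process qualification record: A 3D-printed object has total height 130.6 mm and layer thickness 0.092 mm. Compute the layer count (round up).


Layers = ceil(130.6/0.092) = 1420


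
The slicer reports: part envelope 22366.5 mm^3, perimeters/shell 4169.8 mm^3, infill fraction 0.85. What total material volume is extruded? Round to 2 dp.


V_infill = (22366.5 - 4169.8) * 0.85 = 15467.2
V_total = 4169.8 + 15467.2 = 19637.0 mm^3


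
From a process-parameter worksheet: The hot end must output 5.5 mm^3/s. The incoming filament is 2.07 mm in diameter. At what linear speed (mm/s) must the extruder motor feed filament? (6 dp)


A = pi*(2.07/2)^2 = 3.365353
v = 5.5 / 3.365353 = 1.634301 mm/s


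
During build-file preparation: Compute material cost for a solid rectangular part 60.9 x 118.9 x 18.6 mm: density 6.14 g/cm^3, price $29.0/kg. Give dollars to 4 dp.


V = 60.9 * 118.9 * 18.6 = 134682.786 mm^3 = 134.682786 cm^3
Mass = 134.682786 * 6.14 / 1000 = 0.82695231 kg
Cost = 0.82695231 * 29.0 = 23.9816 $


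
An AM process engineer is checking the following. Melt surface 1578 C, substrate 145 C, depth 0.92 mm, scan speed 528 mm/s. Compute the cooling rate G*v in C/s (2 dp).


G = (1578-145)/0.92 = 1557.60869565 C/mm
CR = 1557.60869565 * 528 = 822417.39 C/s


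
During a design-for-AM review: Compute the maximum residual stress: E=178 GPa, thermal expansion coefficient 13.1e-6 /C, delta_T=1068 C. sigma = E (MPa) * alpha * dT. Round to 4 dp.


sigma = 178*1000 * 13.1e-6 * 1068 = 2490.3624 MPa


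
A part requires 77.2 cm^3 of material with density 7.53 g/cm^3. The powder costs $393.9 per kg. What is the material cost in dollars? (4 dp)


Mass = 77.2*7.53/1000 = 0.581316 kg
Cost = 0.581316 * 393.9 = 228.9804 $


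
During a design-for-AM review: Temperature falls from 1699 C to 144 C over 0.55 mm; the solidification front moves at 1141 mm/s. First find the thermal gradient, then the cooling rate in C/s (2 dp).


G = (1699-144)/0.55 = 2827.27272727 C/mm
CR = 2827.27272727 * 1141 = 3225918.18 C/s


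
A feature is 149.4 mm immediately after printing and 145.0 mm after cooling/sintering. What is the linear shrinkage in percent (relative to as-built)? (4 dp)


Shrinkage = ((149.4-145.0)/149.4)*100 = 2.9451 %


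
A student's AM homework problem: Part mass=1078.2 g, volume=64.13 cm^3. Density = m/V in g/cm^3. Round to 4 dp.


rho = 1078.2 / 64.13 = 16.8127 g/cm^3


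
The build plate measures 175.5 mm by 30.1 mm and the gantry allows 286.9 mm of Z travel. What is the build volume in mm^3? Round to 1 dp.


V = 175.5 * 30.1 * 286.9 = 1515563.6 mm^3


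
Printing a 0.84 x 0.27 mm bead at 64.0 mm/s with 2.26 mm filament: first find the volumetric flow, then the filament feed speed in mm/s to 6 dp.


Q = 0.84 * 0.27 * 64.0 = 14.5152 mm^3/s
A_fil = pi*(2.26/2)^2 = 4.01149966 mm^2
v_feed = 14.5152 / 4.01149966 = 3.618397 mm/s


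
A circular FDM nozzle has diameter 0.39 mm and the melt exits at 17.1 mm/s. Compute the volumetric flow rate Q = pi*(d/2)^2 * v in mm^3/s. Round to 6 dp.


A = pi*(0.39/2)^2 = 0.11945906 mm^2
Q = 0.11945906 * 17.1 = 2.04275 mm^3/s


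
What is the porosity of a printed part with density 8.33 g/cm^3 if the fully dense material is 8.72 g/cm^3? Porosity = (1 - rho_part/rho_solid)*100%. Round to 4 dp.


Porosity = (1-8.33/8.72)*100 = 4.4725 %


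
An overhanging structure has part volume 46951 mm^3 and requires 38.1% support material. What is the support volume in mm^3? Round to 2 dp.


V_support = 46951 * 0.381 = 17888.33 mm^3


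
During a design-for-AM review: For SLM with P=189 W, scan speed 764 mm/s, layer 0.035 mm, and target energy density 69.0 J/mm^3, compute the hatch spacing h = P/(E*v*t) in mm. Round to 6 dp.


h = 189 / (69.0*764*0.035) = 0.102436 mm


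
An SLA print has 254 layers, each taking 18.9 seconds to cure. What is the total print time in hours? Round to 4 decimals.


t = 254 * 18.9 / 3600 = 1.3335 hrs


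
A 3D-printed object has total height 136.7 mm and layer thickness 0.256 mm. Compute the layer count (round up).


Layers = ceil(136.7/0.256) = 534


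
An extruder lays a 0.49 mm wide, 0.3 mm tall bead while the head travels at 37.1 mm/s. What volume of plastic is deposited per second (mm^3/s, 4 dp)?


Rate = 0.49 * 0.3 * 37.1 = 5.4537 mm^3/s


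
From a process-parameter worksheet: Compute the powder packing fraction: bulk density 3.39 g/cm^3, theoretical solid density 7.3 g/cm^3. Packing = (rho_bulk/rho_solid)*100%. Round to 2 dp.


Packing = (3.39/7.3)*100 = 46.44 %


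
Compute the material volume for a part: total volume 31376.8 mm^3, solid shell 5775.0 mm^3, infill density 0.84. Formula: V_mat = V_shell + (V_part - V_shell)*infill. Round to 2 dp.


V_infill = (31376.8 - 5775.0) * 0.84 = 21505.51
V_total = 5775.0 + 21505.51 = 27280.51 mm^3


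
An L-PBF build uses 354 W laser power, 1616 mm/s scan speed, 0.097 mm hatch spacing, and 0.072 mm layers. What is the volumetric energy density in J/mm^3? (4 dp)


E = 354 / (1616*0.097*0.072) = 31.3659 J/mm^3


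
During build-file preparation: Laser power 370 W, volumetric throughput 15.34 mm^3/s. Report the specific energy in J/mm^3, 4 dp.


SE = 370 / 15.34 = 24.1199 J/mm^3


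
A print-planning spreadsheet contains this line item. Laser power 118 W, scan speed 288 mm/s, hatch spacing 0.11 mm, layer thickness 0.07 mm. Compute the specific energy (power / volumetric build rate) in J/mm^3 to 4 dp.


Build rate = 288 * 0.11 * 0.07 = 2.2176 mm^3/s
SE = 118 / 2.2176 = 53.2107 J/mm^3


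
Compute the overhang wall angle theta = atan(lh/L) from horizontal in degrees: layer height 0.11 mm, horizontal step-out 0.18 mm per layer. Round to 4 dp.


angle = atan(0.11/0.18) = 31.4296 degrees


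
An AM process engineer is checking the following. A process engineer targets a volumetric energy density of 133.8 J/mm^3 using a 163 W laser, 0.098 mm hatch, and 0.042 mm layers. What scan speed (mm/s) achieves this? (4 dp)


v = 163 / (133.8*0.098*0.042) = 295.9757 mm/s


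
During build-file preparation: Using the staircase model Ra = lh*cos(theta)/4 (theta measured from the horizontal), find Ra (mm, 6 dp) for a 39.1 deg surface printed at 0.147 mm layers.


Ra = 0.147 * cos(39.1) / 4 = 0.02852 mm


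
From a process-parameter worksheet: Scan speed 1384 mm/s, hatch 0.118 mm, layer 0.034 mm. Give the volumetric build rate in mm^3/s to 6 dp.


Rate = 1384 * 0.118 * 0.034 = 5.552608 mm^3/s


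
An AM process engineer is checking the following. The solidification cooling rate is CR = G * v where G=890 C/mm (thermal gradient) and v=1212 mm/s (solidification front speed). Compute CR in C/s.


CR = 890 * 1212 = 1078680 C/s


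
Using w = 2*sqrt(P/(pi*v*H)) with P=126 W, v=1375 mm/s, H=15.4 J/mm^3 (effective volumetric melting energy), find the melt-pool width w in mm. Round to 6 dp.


w = 2*sqrt(126/(pi*1375*15.4)) = 0.087042 mm


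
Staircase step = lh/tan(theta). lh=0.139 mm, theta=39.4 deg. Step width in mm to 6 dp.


step = 0.139 / tan(39.4) = 0.169221 mm


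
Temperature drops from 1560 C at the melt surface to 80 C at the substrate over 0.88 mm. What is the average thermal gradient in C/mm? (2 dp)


G = (1560-80)/0.88 = 1681.82 C/mm


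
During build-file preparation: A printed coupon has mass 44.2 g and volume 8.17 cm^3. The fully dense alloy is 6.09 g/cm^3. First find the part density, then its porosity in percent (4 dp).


rho_part = 44.2 / 8.17 = 5.41003672 g/cm^3
Porosity = (1 - 5.41003672/6.09)*100 = 11.1652 %


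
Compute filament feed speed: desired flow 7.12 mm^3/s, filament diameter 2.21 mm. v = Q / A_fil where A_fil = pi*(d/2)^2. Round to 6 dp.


A = pi*(2.21/2)^2 = 3.835963
v = 7.12 / 3.835963 = 1.856118 mm/s


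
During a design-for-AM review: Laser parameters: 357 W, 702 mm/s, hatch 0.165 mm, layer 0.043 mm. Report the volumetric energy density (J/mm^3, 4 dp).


E = 357 / (702*0.165*0.043) = 71.6768 J/mm^3


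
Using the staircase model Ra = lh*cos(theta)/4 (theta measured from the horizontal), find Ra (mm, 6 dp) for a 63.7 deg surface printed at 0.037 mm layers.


Ra = 0.037 * cos(63.7) / 4 = 0.004098 mm


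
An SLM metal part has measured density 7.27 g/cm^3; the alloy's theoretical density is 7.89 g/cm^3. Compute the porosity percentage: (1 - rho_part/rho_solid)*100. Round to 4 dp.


Porosity = (1-7.27/7.89)*100 = 7.858 %


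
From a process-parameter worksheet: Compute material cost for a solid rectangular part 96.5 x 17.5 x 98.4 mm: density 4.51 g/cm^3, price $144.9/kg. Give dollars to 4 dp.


V = 96.5 * 17.5 * 98.4 = 166173.0 mm^3 = 166.173 cm^3
Mass = 166.173 * 4.51 / 1000 = 0.74944023 kg
Cost = 0.74944023 * 144.9 = 108.5939 $


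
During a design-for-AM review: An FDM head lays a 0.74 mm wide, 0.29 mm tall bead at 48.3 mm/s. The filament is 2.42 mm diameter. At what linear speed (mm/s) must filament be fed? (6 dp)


Q = 0.74 * 0.29 * 48.3 = 10.36518 mm^3/s
A_fil = pi*(2.42/2)^2 = 4.5996058 mm^2
v_feed = 10.36518 / 4.5996058 = 2.253493 mm/s


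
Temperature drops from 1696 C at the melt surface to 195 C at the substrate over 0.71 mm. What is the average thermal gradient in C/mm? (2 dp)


G = (1696-195)/0.71 = 2114.08 C/mm


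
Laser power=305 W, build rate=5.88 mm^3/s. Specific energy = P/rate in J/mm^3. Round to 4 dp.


SE = 305 / 5.88 = 51.8707 J/mm^3


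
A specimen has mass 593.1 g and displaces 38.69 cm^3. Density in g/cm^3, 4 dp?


rho = 593.1 / 38.69 = 15.3295 g/cm^3


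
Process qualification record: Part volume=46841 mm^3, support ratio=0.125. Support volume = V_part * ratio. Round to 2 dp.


V_support = 46841 * 0.125 = 5855.13 mm^3


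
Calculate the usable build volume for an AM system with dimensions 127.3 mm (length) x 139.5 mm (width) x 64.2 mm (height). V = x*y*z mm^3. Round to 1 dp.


V = 127.3 * 139.5 * 64.2 = 1140086.1 mm^3


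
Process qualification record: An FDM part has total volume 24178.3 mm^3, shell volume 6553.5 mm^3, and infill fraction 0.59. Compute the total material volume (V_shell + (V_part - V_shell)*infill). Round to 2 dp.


V_infill = (24178.3 - 6553.5) * 0.59 = 10398.63
V_total = 6553.5 + 10398.63 = 16952.13 mm^3


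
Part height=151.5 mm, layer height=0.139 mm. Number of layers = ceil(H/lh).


Layers = ceil(151.5/0.139) = 1090


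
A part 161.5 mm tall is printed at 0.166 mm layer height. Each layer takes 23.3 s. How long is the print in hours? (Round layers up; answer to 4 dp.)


Layers = ceil(161.5/0.166) = 973
t = 973 * 23.3 / 3600 = 6.2975 hrs


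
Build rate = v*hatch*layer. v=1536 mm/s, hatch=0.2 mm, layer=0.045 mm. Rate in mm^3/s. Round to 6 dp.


Rate = 1536 * 0.2 * 0.045 = 13.824 mm^3/s


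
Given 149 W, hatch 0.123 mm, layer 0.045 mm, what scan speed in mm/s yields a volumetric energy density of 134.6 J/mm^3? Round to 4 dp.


v = 149 / (134.6*0.123*0.045) = 199.997 mm/s


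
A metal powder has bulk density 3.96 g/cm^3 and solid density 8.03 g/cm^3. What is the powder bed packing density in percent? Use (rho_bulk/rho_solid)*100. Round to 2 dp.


Packing = (3.96/8.03)*100 = 49.32 %


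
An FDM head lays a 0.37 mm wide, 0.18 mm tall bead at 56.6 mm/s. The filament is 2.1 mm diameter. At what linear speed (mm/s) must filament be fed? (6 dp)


Q = 0.37 * 0.18 * 56.6 = 3.76956 mm^3/s
A_fil = pi*(2.1/2)^2 = 3.4636059 mm^2
v_feed = 3.76956 / 3.4636059 = 1.088334 mm/s


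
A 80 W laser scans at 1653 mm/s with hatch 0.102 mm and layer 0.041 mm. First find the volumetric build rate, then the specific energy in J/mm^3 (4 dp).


Build rate = 1653 * 0.102 * 0.041 = 6.912846 mm^3/s
SE = 80 / 6.912846 = 11.5727 J/mm^3


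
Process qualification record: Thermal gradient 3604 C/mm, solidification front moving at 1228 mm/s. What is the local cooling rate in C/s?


CR = 3604 * 1228 = 4425712 C/s


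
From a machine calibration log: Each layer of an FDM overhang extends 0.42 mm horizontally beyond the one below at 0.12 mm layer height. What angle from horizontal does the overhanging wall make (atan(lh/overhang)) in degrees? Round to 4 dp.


angle = atan(0.12/0.42) = 15.9454 degrees


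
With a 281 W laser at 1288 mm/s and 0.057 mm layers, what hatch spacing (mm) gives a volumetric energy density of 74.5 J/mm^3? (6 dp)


h = 281 / (74.5*1288*0.057) = 0.051376 mm


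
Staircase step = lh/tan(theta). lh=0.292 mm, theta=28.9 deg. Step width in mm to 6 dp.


step = 0.292 / tan(28.9) = 0.528957 mm


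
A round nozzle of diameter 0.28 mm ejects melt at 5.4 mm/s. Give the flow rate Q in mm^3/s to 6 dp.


A = pi*(0.28/2)^2 = 0.06157522 mm^2
Q = 0.06157522 * 5.4 = 0.332506 mm^3/s


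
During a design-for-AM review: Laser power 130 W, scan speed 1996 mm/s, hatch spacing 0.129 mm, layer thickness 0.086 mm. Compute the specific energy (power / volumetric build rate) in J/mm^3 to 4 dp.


Build rate = 1996 * 0.129 * 0.086 = 22.143624 mm^3/s
SE = 130 / 22.143624 = 5.8708 J/mm^3


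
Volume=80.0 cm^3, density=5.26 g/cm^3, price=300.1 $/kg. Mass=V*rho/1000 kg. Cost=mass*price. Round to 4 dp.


Mass = 80.0*5.26/1000 = 0.4208 kg
Cost = 0.4208 * 300.1 = 126.2821 $


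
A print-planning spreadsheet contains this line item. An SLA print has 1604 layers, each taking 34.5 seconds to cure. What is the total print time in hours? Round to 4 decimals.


t = 1604 * 34.5 / 3600 = 15.3717 hrs


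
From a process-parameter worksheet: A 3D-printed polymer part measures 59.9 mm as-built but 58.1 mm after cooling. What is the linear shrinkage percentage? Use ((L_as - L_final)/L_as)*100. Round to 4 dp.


Shrinkage = ((59.9-58.1)/59.9)*100 = 3.005 %


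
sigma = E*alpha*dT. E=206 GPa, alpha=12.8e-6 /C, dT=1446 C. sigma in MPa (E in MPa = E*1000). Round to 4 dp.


sigma = 206*1000 * 12.8e-6 * 1446 = 3812.8128 MPa


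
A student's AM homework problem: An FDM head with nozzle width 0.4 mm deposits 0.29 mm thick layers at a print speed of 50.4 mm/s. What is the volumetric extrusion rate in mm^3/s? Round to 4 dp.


Rate = 0.4 * 0.29 * 50.4 = 5.8464 mm^3/s


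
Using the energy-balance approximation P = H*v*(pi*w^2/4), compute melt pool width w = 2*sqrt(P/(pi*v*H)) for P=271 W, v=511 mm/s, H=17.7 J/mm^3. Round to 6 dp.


w = 2*sqrt(271/(pi*511*17.7)) = 0.195318 mm


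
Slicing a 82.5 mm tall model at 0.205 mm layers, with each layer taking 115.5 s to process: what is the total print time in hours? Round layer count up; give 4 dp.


Layers = ceil(82.5/0.205) = 403
t = 403 * 115.5 / 3600 = 12.9296 hrs


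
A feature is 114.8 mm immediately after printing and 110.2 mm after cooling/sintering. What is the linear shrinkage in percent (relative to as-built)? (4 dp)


Shrinkage = ((114.8-110.2)/114.8)*100 = 4.007 %


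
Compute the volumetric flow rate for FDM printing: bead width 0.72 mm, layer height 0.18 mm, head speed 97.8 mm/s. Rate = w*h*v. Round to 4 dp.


Rate = 0.72 * 0.18 * 97.8 = 12.6749 mm^3/s


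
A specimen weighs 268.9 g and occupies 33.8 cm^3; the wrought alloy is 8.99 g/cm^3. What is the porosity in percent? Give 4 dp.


rho_part = 268.9 / 33.8 = 7.9556213 g/cm^3
Porosity = (1 - 7.9556213/8.99)*100 = 11.5059 %


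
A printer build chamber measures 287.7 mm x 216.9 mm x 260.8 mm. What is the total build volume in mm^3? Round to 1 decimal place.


V = 287.7 * 216.9 * 260.8 = 16274475.5 mm^3


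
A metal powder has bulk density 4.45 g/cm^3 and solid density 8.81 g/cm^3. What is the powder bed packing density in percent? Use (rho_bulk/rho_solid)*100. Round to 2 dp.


Packing = (4.45/8.81)*100 = 50.51 %


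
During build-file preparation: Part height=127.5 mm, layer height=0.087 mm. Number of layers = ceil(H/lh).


Layers = ceil(127.5/0.087) = 1466


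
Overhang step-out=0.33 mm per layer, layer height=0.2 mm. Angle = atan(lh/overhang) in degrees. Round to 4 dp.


angle = atan(0.2/0.33) = 31.2184 degrees


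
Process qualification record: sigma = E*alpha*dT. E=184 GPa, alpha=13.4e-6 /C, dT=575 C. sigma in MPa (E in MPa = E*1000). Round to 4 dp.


sigma = 184*1000 * 13.4e-6 * 575 = 1417.72 MPa


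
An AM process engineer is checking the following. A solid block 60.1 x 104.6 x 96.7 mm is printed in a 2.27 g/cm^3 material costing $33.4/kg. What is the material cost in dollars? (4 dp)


V = 60.1 * 104.6 * 96.7 = 607900.682 mm^3 = 607.900682 cm^3
Mass = 607.900682 * 2.27 / 1000 = 1.37993455 kg
Cost = 1.37993455 * 33.4 = 46.0898 $


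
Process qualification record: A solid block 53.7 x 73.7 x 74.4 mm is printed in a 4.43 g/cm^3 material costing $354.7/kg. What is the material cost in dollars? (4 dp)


V = 53.7 * 73.7 * 74.4 = 294452.136 mm^3 = 294.452136 cm^3
Mass = 294.452136 * 4.43 / 1000 = 1.30442296 kg
Cost = 1.30442296 * 354.7 = 462.6788 $


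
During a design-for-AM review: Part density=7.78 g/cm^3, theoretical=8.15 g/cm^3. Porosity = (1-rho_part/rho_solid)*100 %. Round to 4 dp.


Porosity = (1-7.78/8.15)*100 = 4.5399 %


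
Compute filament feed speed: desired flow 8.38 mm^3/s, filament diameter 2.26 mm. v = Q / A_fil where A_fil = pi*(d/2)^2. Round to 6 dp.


A = pi*(2.26/2)^2 = 4.0115
v = 8.38 / 4.0115 = 2.088994 mm/s


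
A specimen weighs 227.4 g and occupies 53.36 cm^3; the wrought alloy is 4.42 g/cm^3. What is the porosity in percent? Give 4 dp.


rho_part = 227.4 / 53.36 = 4.26161919 g/cm^3
Porosity = (1 - 4.26161919/4.42)*100 = 3.5833 %


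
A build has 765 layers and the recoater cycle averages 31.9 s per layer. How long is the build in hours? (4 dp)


t = 765 * 31.9 / 3600 = 6.7788 hrs


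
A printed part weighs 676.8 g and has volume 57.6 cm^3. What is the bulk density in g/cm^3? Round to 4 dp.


rho = 676.8 / 57.6 = 11.75 g/cm^3


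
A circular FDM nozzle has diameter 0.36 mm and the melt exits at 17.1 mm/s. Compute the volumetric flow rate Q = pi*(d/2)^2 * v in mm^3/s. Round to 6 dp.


A = pi*(0.36/2)^2 = 0.1017876 mm^2
Q = 0.1017876 * 17.1 = 1.740568 mm^3/s


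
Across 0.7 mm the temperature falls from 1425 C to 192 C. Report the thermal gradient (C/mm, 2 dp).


G = (1425-192)/0.7 = 1761.43 C/mm


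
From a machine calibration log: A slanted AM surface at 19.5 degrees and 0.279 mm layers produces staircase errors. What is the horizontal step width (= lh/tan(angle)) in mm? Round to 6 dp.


step = 0.279 / tan(19.5) = 0.787872 mm


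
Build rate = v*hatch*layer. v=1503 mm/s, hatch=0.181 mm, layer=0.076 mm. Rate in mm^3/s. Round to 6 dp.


Rate = 1503 * 0.181 * 0.076 = 20.675268 mm^3/s


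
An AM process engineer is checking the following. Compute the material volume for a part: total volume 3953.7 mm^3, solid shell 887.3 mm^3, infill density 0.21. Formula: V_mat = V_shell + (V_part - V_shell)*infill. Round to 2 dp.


V_infill = (3953.7 - 887.3) * 0.21 = 643.94
V_total = 887.3 + 643.94 = 1531.24 mm^3


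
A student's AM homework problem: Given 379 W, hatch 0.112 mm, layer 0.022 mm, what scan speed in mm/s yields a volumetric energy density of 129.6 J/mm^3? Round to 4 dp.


v = 379 / (129.6*0.112*0.022) = 1186.8436 mm/s


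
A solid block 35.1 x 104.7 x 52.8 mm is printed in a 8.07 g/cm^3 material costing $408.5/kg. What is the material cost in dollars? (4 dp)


V = 35.1 * 104.7 * 52.8 = 194038.416 mm^3 = 194.038416 cm^3
Mass = 194.038416 * 8.07 / 1000 = 1.56589002 kg
Cost = 1.56589002 * 408.5 = 639.6661 $


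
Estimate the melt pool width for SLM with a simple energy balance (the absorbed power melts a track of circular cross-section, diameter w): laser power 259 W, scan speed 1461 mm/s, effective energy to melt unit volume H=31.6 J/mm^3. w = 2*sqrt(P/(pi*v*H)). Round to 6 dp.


w = 2*sqrt(259/(pi*1461*31.6)) = 0.084515 mm


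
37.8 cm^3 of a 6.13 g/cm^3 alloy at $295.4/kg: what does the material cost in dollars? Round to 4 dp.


Mass = 37.8*6.13/1000 = 0.231714 kg
Cost = 0.231714 * 295.4 = 68.4483 $


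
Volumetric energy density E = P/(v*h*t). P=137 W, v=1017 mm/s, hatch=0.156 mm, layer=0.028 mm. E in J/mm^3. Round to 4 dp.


E = 137 / (1017*0.156*0.028) = 30.8402 J/mm^3


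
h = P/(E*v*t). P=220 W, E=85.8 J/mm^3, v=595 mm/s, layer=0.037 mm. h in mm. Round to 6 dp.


h = 220 / (85.8*595*0.037) = 0.116471 mm


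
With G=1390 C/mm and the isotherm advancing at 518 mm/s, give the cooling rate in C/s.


CR = 1390 * 518 = 720020 C/s


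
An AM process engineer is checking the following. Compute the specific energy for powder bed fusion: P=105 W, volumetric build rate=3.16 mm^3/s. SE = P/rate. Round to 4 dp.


SE = 105 / 3.16 = 33.2278 J/mm^3


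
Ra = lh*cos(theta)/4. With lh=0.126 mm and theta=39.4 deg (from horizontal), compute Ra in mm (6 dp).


Ra = 0.126 * cos(39.4) / 4 = 0.024341 mm


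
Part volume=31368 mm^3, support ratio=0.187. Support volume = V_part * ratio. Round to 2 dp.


V_support = 31368 * 0.187 = 5865.82 mm^3


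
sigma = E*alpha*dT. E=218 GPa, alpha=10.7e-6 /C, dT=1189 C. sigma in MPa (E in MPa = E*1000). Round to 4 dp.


sigma = 218*1000 * 10.7e-6 * 1189 = 2773.4614 MPa


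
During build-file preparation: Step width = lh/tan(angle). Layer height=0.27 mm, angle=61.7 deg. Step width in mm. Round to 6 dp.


step = 0.27 / tan(61.7) = 0.14538 mm


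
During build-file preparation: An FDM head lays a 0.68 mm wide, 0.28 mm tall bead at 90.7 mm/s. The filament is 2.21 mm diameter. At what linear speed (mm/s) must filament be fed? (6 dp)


Q = 0.68 * 0.28 * 90.7 = 17.26928 mm^3/s
A_fil = pi*(2.21/2)^2 = 3.83596317 mm^2
v_feed = 17.26928 / 3.83596317 = 4.501941 mm/s


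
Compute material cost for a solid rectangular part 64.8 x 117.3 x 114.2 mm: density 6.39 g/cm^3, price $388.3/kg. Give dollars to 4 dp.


V = 64.8 * 117.3 * 114.2 = 868038.768 mm^3 = 868.038768 cm^3
Mass = 868.038768 * 6.39 / 1000 = 5.54676773 kg
Cost = 5.54676773 * 388.3 = 2153.8099 $


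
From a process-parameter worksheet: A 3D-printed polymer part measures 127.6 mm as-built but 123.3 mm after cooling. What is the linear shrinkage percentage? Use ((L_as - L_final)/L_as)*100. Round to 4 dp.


Shrinkage = ((127.6-123.3)/127.6)*100 = 3.3699 %


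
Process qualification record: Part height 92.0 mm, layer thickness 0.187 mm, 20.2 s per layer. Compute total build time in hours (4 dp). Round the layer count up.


Layers = ceil(92.0/0.187) = 492
t = 492 * 20.2 / 3600 = 2.7607 hrs


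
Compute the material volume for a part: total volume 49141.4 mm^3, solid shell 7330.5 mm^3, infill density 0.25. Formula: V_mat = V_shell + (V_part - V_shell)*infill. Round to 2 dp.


V_infill = (49141.4 - 7330.5) * 0.25 = 10452.73
V_total = 7330.5 + 10452.73 = 17783.23 mm^3


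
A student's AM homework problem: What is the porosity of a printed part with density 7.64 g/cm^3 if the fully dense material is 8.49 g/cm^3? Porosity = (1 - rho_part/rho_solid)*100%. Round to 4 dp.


Porosity = (1-7.64/8.49)*100 = 10.0118 %


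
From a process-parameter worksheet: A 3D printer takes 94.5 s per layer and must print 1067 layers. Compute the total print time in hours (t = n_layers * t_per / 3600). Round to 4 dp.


t = 1067 * 94.5 / 3600 = 28.0088 hrs


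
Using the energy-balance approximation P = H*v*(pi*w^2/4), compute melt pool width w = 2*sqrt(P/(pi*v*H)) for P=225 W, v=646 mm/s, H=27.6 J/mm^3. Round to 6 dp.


w = 2*sqrt(225/(pi*646*27.6)) = 0.126758 mm


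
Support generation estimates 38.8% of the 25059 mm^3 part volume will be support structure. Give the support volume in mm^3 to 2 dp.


V_support = 25059 * 0.388 = 9722.89 mm^3


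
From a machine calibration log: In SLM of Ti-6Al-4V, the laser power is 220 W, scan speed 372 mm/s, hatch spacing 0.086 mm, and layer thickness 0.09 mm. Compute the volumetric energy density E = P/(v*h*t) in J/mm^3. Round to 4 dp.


E = 220 / (372*0.086*0.09) = 76.408 J/mm^3


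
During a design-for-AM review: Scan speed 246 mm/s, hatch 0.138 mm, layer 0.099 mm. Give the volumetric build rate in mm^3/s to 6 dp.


Rate = 246 * 0.138 * 0.099 = 3.360852 mm^3/s


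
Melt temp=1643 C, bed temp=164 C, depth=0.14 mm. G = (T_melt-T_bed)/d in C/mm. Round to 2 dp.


G = (1643-164)/0.14 = 10564.29 C/mm


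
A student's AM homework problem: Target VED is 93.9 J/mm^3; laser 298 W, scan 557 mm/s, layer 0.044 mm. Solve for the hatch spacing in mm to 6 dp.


h = 298 / (93.9*557*0.044) = 0.129492 mm


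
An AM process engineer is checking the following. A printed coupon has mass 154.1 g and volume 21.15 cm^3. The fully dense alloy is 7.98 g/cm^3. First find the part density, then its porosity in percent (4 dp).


rho_part = 154.1 / 21.15 = 7.28605201 g/cm^3
Porosity = (1 - 7.28605201/7.98)*100 = 8.6961 %


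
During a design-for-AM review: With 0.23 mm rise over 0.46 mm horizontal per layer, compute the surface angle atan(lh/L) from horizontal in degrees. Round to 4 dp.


angle = atan(0.23/0.46) = 26.5651 degrees


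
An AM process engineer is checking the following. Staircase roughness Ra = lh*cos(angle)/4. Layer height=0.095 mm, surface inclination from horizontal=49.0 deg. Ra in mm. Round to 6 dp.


Ra = 0.095 * cos(49.0) / 4 = 0.015581 mm


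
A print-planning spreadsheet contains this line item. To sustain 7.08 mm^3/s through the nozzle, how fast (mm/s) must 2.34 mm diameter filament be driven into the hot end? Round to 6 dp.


A = pi*(2.34/2)^2 = 4.300526
v = 7.08 / 4.300526 = 1.64631 mm/s


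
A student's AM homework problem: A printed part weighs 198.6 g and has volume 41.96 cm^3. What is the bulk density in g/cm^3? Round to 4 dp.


rho = 198.6 / 41.96 = 4.7331 g/cm^3


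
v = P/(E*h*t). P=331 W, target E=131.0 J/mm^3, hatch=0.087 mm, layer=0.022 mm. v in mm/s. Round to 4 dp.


v = 331 / (131.0*0.087*0.022) = 1320.1241 mm/s


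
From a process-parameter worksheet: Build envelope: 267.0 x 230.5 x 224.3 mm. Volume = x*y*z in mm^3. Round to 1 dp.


V = 267.0 * 230.5 * 224.3 = 13804207.1 mm^3


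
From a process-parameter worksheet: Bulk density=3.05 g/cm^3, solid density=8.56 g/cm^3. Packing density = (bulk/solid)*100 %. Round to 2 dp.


Packing = (3.05/8.56)*100 = 35.63 %


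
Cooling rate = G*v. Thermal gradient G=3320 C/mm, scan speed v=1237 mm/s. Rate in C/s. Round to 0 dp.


CR = 3320 * 1237 = 4106840 C/s


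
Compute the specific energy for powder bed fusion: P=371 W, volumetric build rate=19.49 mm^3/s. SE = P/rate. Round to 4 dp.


SE = 371 / 19.49 = 19.0354 J/mm^3


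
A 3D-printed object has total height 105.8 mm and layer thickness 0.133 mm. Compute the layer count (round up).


Layers = ceil(105.8/0.133) = 796


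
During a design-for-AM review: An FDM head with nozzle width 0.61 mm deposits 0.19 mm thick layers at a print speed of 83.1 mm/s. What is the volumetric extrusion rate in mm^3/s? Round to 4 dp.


Rate = 0.61 * 0.19 * 83.1 = 9.6313 mm^3/s


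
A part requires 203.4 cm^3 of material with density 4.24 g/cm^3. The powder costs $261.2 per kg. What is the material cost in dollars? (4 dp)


Mass = 203.4*4.24/1000 = 0.862416 kg
Cost = 0.862416 * 261.2 = 225.2631 $


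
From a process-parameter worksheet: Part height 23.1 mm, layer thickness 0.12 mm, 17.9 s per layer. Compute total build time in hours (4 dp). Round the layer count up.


Layers = ceil(23.1/0.12) = 193
t = 193 * 17.9 / 3600 = 0.9596 hrs


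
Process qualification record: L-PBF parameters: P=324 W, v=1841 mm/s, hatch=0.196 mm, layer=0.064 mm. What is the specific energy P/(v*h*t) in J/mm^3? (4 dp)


Build rate = 1841 * 0.196 * 0.064 = 23.093504 mm^3/s
SE = 324 / 23.093504 = 14.0299 J/mm^3


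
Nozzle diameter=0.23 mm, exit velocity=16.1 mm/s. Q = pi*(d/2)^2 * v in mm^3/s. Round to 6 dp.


A = pi*(0.23/2)^2 = 0.04154756 mm^2
Q = 0.04154756 * 16.1 = 0.668916 mm^3/s


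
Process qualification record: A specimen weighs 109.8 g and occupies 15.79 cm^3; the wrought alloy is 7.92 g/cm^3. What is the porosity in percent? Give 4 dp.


rho_part = 109.8 / 15.79 = 6.95376821 g/cm^3
Porosity = (1 - 6.95376821/7.92)*100 = 12.1999 %


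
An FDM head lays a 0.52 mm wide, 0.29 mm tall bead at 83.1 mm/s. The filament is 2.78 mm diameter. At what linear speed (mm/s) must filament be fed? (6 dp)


Q = 0.52 * 0.29 * 83.1 = 12.53148 mm^3/s
A_fil = pi*(2.78/2)^2 = 6.06987117 mm^2
v_feed = 12.53148 / 6.06987117 = 2.064538 mm/s


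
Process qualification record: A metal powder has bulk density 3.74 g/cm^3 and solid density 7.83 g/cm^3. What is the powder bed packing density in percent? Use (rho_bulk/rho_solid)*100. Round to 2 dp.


Packing = (3.74/7.83)*100 = 47.77 %


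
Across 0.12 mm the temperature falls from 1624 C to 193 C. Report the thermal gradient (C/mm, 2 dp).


G = (1624-193)/0.12 = 11925.0 C/mm


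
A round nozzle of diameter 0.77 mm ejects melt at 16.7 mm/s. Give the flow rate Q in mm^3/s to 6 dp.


A = pi*(0.77/2)^2 = 0.46566257 mm^2
Q = 0.46566257 * 16.7 = 7.776565 mm^3/s


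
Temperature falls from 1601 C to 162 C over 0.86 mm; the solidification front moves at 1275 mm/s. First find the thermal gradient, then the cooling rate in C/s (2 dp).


G = (1601-162)/0.86 = 1673.25581395 C/mm
CR = 1673.25581395 * 1275 = 2133401.16 C/s


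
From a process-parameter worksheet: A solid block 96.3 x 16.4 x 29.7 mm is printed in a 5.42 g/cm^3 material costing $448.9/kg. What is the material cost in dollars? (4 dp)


V = 96.3 * 16.4 * 29.7 = 46905.804 mm^3 = 46.905804 cm^3
Mass = 46.905804 * 5.42 / 1000 = 0.25422946 kg
Cost = 0.25422946 * 448.9 = 114.1236 $


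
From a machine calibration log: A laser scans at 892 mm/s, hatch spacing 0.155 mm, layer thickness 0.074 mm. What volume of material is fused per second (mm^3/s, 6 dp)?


Rate = 892 * 0.155 * 0.074 = 10.23124 mm^3/s


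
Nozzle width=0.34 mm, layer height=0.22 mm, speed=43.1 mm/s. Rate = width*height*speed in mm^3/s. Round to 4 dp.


Rate = 0.34 * 0.22 * 43.1 = 3.2239 mm^3/s


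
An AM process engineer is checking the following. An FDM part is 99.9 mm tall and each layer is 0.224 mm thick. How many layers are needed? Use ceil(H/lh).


Layers = ceil(99.9/0.224) = 446


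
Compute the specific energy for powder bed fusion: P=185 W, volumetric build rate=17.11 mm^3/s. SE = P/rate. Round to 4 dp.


SE = 185 / 17.11 = 10.8124 J/mm^3


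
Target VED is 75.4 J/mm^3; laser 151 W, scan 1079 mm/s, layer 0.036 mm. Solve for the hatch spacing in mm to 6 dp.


h = 151 / (75.4*1079*0.036) = 0.051556 mm


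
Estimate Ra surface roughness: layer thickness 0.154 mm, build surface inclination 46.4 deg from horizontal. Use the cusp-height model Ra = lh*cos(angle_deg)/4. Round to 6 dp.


Ra = 0.154 * cos(46.4) / 4 = 0.02655 mm


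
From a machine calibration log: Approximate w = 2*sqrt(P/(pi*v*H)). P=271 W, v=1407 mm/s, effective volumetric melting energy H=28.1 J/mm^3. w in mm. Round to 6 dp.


w = 2*sqrt(271/(pi*1407*28.1)) = 0.09342 mm


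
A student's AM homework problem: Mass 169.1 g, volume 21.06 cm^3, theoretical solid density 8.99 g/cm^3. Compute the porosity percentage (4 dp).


rho_part = 169.1 / 21.06 = 8.0294397 g/cm^3
Porosity = (1 - 8.0294397/8.99)*100 = 10.6848 %


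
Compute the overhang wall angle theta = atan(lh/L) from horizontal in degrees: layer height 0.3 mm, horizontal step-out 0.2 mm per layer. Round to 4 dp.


angle = atan(0.3/0.2) = 56.3099 degrees


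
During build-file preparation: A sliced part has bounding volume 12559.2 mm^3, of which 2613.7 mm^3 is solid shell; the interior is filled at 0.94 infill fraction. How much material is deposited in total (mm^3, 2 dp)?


V_infill = (12559.2 - 2613.7) * 0.94 = 9348.77
V_total = 2613.7 + 9348.77 = 11962.47 mm^3


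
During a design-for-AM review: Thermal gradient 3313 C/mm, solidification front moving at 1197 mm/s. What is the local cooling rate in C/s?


CR = 3313 * 1197 = 3965661 C/s


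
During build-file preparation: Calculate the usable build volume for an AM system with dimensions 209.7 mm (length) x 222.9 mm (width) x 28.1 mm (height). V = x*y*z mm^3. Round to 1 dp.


V = 209.7 * 222.9 * 28.1 = 1313453.9 mm^3


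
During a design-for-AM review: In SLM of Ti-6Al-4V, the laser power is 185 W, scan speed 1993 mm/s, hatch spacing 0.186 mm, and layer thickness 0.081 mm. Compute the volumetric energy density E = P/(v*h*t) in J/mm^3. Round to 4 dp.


E = 185 / (1993*0.186*0.081) = 6.1612 J/mm^3


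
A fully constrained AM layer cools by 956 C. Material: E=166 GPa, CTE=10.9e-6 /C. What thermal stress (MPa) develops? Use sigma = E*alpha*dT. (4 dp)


sigma = 166*1000 * 10.9e-6 * 956 = 1729.7864 MPa


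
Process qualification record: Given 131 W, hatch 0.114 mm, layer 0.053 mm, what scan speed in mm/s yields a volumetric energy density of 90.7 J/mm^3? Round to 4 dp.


v = 131 / (90.7*0.114*0.053) = 239.047 mm/s


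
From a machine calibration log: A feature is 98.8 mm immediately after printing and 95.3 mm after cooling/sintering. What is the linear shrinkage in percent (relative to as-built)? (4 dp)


Shrinkage = ((98.8-95.3)/98.8)*100 = 3.5425 %


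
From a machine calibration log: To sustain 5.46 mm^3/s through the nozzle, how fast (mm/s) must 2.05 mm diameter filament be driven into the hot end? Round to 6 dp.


A = pi*(2.05/2)^2 = 3.300636
v = 5.46 / 3.300636 = 1.654227 mm/s


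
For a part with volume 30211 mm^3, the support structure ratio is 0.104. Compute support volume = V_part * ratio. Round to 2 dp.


V_support = 30211 * 0.104 = 3141.94 mm^3


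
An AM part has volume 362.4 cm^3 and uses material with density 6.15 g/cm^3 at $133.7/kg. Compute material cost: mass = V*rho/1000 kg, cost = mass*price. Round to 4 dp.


Mass = 362.4*6.15/1000 = 2.22876 kg
Cost = 2.22876 * 133.7 = 297.9852 $


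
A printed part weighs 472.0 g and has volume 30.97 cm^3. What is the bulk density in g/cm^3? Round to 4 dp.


rho = 472.0 / 30.97 = 15.2406 g/cm^3


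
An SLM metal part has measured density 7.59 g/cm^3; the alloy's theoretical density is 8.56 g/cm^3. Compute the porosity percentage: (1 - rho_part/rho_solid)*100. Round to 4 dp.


Porosity = (1-7.59/8.56)*100 = 11.3318 %


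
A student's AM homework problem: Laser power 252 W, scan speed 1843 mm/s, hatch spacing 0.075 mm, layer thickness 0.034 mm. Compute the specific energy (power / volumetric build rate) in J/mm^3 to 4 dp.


Build rate = 1843 * 0.075 * 0.034 = 4.69965 mm^3/s
SE = 252 / 4.69965 = 53.621 J/mm^3


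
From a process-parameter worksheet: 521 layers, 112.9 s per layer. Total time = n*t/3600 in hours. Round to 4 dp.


t = 521 * 112.9 / 3600 = 16.3391 hrs


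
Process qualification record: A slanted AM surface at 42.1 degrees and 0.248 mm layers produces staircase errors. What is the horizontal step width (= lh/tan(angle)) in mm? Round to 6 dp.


step = 0.248 / tan(42.1) = 0.274467 mm


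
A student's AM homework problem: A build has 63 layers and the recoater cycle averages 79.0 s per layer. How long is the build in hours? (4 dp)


t = 63 * 79.0 / 3600 = 1.3825 hrs


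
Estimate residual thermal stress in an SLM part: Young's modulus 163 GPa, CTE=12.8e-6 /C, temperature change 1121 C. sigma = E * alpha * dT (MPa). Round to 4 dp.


sigma = 163*1000 * 12.8e-6 * 1121 = 2338.8544 MPa


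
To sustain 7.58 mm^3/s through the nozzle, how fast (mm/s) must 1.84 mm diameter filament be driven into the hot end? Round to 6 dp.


A = pi*(1.84/2)^2 = 2.659044
v = 7.58 / 2.659044 = 2.850649 mm/s


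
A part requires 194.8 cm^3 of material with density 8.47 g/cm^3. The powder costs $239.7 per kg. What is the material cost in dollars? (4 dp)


Mass = 194.8*8.47/1000 = 1.649956 kg
Cost = 1.649956 * 239.7 = 395.4945 $


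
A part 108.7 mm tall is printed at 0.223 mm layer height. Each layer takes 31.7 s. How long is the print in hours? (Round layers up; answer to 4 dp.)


Layers = ceil(108.7/0.223) = 488
t = 488 * 31.7 / 3600 = 4.2971 hrs


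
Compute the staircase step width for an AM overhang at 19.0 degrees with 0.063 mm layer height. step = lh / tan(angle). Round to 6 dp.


step = 0.063 / tan(19.0) = 0.182965 mm


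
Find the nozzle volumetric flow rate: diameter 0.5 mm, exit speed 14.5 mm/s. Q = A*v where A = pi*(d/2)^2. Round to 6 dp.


A = pi*(0.5/2)^2 = 0.19634954 mm^2
Q = 0.19634954 * 14.5 = 2.847068 mm^3/s


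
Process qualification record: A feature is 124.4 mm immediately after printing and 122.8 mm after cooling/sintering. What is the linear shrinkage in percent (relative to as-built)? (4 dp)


Shrinkage = ((124.4-122.8)/124.4)*100 = 1.2862 %


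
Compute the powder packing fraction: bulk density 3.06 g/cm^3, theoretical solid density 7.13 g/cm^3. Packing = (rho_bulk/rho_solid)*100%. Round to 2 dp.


Packing = (3.06/7.13)*100 = 42.92 %


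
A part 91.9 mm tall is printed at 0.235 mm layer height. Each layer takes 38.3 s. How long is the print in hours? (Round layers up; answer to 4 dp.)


Layers = ceil(91.9/0.235) = 392
t = 392 * 38.3 / 3600 = 4.1704 hrs


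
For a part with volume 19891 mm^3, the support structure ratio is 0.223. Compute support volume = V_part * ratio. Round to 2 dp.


V_support = 19891 * 0.223 = 4435.69 mm^3


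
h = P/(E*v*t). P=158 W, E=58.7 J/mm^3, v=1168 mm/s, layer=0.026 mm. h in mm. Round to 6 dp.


h = 158 / (58.7*1168*0.026) = 0.088634 mm


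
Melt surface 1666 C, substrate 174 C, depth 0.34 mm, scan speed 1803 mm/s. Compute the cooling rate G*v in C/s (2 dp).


G = (1666-174)/0.34 = 4388.23529412 C/mm
CR = 4388.23529412 * 1803 = 7911988.24 C/s


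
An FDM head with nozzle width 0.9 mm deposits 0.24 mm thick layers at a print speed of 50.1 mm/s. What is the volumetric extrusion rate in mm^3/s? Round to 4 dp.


Rate = 0.9 * 0.24 * 50.1 = 10.8216 mm^3/s


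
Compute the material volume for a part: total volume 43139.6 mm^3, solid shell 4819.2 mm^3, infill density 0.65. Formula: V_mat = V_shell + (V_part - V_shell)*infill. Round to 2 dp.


V_infill = (43139.6 - 4819.2) * 0.65 = 24908.26
V_total = 4819.2 + 24908.26 = 29727.46 mm^3


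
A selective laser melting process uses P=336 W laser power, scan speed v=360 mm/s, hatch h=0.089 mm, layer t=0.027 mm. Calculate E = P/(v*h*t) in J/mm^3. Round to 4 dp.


E = 336 / (360*0.089*0.027) = 388.4034 J/mm^3


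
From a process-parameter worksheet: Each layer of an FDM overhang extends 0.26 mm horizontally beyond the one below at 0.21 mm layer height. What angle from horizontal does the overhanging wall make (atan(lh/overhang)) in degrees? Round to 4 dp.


angle = atan(0.21/0.26) = 38.9275 degrees


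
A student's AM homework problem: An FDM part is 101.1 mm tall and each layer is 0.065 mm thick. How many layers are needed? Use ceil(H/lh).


Layers = ceil(101.1/0.065) = 1556


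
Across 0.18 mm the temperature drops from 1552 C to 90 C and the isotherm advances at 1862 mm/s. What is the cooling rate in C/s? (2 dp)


G = (1552-90)/0.18 = 8122.22222222 C/mm
CR = 8122.22222222 * 1862 = 15123577.78 C/s


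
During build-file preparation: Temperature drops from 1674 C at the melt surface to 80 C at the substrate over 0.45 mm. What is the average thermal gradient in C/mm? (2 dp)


G = (1674-80)/0.45 = 3542.22 C/mm


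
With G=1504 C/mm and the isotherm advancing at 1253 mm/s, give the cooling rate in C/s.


CR = 1504 * 1253 = 1884512 C/s
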